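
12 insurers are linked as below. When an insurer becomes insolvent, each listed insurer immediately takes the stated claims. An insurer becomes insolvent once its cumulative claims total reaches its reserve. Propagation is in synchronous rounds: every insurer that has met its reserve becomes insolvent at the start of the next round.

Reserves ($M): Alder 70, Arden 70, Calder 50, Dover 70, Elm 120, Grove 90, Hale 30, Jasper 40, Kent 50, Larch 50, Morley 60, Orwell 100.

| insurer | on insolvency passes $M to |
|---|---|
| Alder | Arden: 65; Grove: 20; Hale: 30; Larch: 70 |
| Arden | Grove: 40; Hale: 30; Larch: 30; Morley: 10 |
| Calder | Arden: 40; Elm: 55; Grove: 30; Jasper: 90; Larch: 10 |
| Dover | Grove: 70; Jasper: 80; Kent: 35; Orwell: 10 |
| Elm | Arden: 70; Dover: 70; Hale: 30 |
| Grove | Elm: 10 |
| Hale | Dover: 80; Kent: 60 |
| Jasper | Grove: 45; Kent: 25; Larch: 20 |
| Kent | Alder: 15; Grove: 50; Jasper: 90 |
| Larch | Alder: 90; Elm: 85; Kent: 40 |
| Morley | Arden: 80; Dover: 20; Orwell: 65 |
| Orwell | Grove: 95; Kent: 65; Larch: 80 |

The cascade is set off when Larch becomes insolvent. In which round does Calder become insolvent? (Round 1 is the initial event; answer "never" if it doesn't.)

Round 1 — Larch becomes insolvent (initial).
  Alder: +90 → 90 ≥ 70
  Elm: +85 → 85 < 120
  Kent: +40 → 40 < 50
Round 2 — Alder becomes insolvent.
  Arden: +65 → 65 < 70
  Grove: +20 → 20 < 90
  Hale: +30 → 30 ≥ 30
Round 3 — Hale becomes insolvent.
  Dover: +80 → 80 ≥ 70
  Kent: +60 → 100 ≥ 50
Round 4 — Dover, Kent become insolvent.
  Grove: +70+50 → 140 ≥ 90
  Jasper: +80+90 → 170 ≥ 40
  Orwell: +10 → 10 < 100
Round 5 — Grove, Jasper become insolvent.
  Elm: +10 → 95 < 120
No further insolvencies.

never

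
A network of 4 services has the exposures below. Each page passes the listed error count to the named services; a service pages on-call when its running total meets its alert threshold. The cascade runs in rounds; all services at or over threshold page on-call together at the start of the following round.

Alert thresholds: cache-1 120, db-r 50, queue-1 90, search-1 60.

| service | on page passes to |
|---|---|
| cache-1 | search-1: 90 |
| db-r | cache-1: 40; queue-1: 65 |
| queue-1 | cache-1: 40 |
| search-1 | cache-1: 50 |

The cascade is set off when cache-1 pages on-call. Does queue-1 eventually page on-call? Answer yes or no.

Round 1 — cache-1 pages on-call (initial).
  search-1: +90 → 90 ≥ 60
Round 2 — search-1 pages on-call.
No further pages.

no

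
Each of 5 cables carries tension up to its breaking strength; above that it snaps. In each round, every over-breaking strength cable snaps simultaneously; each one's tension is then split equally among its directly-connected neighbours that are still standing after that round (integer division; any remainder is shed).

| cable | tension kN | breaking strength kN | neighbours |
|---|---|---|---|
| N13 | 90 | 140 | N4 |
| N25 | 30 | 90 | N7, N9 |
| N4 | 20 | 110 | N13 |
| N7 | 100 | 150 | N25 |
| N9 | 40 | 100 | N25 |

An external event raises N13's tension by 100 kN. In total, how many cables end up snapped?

Round 1 — N13 at 190 > 140. N13 snaps.
  N13 sheds 190 kN to N4: 190 each.
    N4: 20+190 = 210 > 110
Round 2 — N4 snaps.
  N4 sheds 210 kN: no online neighbours, lost.
No further breaks.

2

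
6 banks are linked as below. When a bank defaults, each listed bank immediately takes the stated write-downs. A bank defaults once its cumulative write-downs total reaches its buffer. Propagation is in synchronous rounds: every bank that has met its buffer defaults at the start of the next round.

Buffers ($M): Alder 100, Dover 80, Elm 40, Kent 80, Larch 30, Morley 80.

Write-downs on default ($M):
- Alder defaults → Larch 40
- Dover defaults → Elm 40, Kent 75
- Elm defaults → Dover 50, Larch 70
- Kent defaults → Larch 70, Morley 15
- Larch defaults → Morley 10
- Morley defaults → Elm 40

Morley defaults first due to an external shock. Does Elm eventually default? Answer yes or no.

Round 1 — Morley defaults (initial).
  Elm: +40 → 40 ≥ 40
Round 2 — Elm defaults.
  Dover: +50 → 50 < 80
  Larch: +70 → 70 ≥ 30
Round 3 — Larch defaults.
No further defaults.

yes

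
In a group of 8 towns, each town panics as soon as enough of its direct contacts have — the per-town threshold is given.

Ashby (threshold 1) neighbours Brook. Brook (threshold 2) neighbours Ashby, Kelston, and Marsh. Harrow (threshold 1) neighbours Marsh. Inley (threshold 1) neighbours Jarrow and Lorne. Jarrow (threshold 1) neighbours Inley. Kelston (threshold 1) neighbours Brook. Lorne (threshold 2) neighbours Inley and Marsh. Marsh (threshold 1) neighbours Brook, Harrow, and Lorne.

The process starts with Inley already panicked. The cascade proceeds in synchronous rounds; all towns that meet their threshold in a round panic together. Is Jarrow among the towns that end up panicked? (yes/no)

Round 1 — Inley panics (initial).
Round 2 — checking thresholds:
  Jarrow: 1 of 1 neighbours ≥ 1, panics.
  Lorne: 1 of 2 neighbours < 2, below threshold.
Round 3 — no new panics; cascade stops.

yes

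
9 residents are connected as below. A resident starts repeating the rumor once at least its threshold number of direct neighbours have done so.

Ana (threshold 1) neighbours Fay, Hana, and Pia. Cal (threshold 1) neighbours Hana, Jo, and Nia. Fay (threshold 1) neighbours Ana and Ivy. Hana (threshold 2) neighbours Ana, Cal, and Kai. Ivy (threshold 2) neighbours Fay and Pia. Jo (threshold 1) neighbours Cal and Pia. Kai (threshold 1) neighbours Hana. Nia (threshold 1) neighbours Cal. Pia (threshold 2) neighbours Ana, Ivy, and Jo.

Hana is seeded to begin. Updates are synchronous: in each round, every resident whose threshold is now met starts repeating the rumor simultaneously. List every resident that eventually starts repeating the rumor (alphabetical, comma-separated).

Round 1 — Hana starts repeating the rumor (initial).
Round 2 — checking thresholds:
  Ana: 1 of 3 neighbours ≥ 1, starts repeating the rumor.
  Cal: 1 of 3 neighbours ≥ 1, starts repeating the rumor.
  Kai: 1 of 1 neighbours ≥ 1, starts repeating the rumor.
Round 3 — checking thresholds:
  Fay: 1 of 2 neighbours ≥ 1, starts repeating the rumor.
  Jo: 1 of 2 neighbours ≥ 1, starts repeating the rumor.
  Nia: 1 of 1 neighbours ≥ 1, starts repeating the rumor.
  Pia: 1 of 3 neighbours < 2, not yet.
Round 4 — checking thresholds:
  Ivy: 1 of 2 neighbours < 2, not yet.
  Pia: 2 of 3 neighbours ≥ 2, starts repeating the rumor.
Round 5 — checking thresholds:
  Ivy: 2 of 2 neighbours ≥ 2, starts repeating the rumor.
Round 6 — no new spreads; cascade stops.

Ana, Cal, Fay, Hana, Ivy, Jo, Kai, Nia, Pia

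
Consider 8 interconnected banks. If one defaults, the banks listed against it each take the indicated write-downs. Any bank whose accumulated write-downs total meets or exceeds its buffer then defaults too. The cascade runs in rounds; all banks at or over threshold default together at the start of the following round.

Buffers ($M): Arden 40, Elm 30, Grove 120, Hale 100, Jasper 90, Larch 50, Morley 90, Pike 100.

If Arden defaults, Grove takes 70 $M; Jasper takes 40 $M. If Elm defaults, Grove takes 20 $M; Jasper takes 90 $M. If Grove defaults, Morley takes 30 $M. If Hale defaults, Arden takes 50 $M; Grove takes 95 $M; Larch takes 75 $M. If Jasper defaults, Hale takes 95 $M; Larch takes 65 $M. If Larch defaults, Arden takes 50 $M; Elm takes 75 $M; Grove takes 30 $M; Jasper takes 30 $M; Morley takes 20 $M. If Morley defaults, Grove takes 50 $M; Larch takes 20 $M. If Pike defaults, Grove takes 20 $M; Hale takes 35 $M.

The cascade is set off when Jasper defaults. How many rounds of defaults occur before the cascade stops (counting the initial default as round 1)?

Round 1 — Jasper defaults (initial).
  Hale: +95 → 95 < 100
  Larch: +65 → 65 ≥ 50
Round 2 — Larch defaults.
  Arden: +50 → 50 ≥ 40
  Elm: +75 → 75 ≥ 30
  Grove: +30 → 30 < 120
  Morley: +20 → 20 < 90
Round 3 — Arden, Elm default.
  Grove: +70+20 → 120 ≥ 120
Round 4 — Grove defaults.
  Morley: +30 → 50 < 90
No further defaults.

4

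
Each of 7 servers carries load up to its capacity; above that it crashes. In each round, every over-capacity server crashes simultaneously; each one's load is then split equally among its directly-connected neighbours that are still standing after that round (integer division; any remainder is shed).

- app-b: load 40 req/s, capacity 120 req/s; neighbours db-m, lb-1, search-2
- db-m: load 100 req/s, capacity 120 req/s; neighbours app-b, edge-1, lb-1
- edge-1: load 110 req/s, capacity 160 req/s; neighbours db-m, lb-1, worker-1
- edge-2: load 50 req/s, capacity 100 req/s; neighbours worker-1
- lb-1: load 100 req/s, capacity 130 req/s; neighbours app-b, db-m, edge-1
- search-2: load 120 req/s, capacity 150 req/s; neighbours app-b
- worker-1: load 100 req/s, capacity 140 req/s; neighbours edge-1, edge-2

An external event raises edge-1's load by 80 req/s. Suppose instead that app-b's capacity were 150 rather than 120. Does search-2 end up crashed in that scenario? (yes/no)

With app-b's capacity at 150:
Round 1 — edge-1 at 190 > 160. edge-1 crashes.
  edge-1 sheds 190 req/s to db-m, lb-1, worker-1: 63 each (1 lost).
    db-m: 100+63 = 163 > 120
    lb-1: 100+63 = 163 > 130
    worker-1: 100+63 = 163 > 140
Round 2 — db-m, lb-1, worker-1 crash.
  db-m sheds 163 req/s to app-b: 163 each.
    app-b: 40+163 = 203 > 150
  lb-1 sheds 163 req/s to app-b: 163 each.
    app-b: 203+163 = 366 > 150
  worker-1 sheds 163 req/s to edge-2: 163 each.
    edge-2: 50+163 = 213 > 100
Round 3 — app-b, edge-2 crash.
  app-b sheds 366 req/s to search-2: 366 each.
    search-2: 120+366 = 486 > 150
  edge-2 sheds 213 req/s: no online neighbours, lost.
Round 4 — search-2 crashes.
  search-2 sheds 486 req/s: no online neighbours, lost.
No further crashes.

yes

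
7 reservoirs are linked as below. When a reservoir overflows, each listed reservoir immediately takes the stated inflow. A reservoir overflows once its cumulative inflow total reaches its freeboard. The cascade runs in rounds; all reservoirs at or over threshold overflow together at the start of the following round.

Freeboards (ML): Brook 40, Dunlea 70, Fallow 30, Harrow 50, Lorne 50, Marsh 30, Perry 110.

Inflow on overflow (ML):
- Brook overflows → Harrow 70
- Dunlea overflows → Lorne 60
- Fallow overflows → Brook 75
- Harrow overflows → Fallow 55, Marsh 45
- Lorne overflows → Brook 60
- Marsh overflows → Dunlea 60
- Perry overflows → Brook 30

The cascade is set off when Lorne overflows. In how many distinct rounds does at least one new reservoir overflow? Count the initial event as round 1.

4

Round 1 — Lorne overflows (initial).
  Brook: +60 → 60 ≥ 40
Round 2 — Brook overflows.
  Harrow: +70 → 70 ≥ 50
Round 3 — Harrow overflows.
  Fallow: +55 → 55 ≥ 30
  Marsh: +45 → 45 ≥ 30
Round 4 — Fallow, Marsh overflow.
  Dunlea: +60 → 60 < 70
No further overflows.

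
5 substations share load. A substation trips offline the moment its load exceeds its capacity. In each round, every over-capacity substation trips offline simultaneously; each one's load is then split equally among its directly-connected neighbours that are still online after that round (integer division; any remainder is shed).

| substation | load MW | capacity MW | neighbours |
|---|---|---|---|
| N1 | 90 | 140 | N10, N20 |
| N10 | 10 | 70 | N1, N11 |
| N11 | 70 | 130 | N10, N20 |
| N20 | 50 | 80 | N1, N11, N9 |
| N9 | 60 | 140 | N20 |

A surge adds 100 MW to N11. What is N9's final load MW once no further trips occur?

127

Round 1 — N11 at 170 > 130. N11 trips offline.
  N11 sheds 170 MW to N10, N20: 85 each.
    N10: 10+85 = 95 > 70
    N20: 50+85 = 135 > 80
Round 2 — N10, N20 trip offline.
  N10 sheds 95 MW to N1: 95 each.
    N1: 90+95 = 185 > 140
  N20 sheds 135 MW to N1, N9: 67 each (1 lost).
    N1: 185+67 = 252 > 140
    N9: 60+67 = 127 ≤ 140
Round 3 — N1 trips offline.
  N1 sheds 252 MW: no online neighbours, lost.
No further trips.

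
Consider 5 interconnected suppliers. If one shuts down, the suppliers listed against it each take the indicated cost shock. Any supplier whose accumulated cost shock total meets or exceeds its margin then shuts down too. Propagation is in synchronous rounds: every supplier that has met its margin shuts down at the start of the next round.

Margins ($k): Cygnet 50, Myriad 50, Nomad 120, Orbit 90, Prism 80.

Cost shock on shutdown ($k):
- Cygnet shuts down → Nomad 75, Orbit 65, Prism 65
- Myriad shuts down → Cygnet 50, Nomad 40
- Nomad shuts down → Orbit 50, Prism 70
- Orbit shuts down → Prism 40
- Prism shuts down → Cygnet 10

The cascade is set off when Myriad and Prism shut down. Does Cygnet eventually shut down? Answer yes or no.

yes

Round 1 — Myriad, Prism shut down (initial).
  Cygnet: +50+10 → 60 ≥ 50
  Nomad: +40 → 40 < 120
Round 2 — Cygnet shuts down.
  Nomad: +75 → 115 < 120
  Orbit: +65 → 65 < 90
No further shutdowns.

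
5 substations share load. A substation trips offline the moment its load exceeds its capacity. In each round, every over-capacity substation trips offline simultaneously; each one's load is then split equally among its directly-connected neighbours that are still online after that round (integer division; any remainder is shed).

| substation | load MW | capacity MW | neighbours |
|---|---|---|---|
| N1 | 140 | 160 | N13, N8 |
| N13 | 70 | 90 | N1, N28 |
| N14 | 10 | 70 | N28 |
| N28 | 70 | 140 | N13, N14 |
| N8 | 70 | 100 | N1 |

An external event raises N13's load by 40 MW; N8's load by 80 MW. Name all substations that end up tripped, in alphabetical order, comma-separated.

Round 1 — N13 at 110 > 90; N8 at 150 > 100. N13, N8 trip offline.
  N13 sheds 110 MW to N1, N28: 55 each.
    N1: 140+55 = 195 > 160
    N28: 70+55 = 125 ≤ 140
  N8 sheds 150 MW to N1: 150 each.
    N1: 195+150 = 345 > 160
Round 2 — N1 trips offline.
  N1 sheds 345 MW: no online neighbours, lost.
No further trips.

N1, N13, N8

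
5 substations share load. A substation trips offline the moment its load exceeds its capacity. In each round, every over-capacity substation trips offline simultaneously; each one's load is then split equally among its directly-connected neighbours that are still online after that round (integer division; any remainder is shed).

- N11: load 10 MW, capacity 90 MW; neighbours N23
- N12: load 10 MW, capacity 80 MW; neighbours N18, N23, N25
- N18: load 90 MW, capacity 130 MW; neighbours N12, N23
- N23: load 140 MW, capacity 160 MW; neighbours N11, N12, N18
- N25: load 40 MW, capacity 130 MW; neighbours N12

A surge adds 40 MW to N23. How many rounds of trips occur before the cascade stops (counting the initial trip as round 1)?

Round 1 — N23 at 180 > 160. N23 trips offline.
  N23 sheds 180 MW to N11, N12, N18: 60 each.
    N11: 10+60 = 70 ≤ 90
    N12: 10+60 = 70 ≤ 80
    N18: 90+60 = 150 > 130
Round 2 — N18 trips offline.
  N18 sheds 150 MW to N12: 150 each.
    N12: 70+150 = 220 > 80
Round 3 — N12 trips offline.
  N12 sheds 220 MW to N25: 220 each.
    N25: 40+220 = 260 > 130
Round 4 — N25 trips offline.
  N25 sheds 260 MW: no online neighbours, lost.
No further trips.

4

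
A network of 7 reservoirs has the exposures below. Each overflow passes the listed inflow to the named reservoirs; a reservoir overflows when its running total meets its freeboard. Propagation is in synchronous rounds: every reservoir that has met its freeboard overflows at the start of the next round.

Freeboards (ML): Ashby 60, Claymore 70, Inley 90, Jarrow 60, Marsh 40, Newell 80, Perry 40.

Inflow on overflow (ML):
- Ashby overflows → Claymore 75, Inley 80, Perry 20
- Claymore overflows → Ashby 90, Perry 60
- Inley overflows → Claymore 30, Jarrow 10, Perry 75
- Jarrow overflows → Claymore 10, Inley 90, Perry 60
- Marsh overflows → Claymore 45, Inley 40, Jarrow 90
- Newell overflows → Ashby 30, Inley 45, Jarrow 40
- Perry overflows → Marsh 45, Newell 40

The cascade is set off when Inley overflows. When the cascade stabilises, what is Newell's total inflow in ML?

Round 1 — Inley overflows (initial).
  Claymore: +30 → 30 < 70
  Jarrow: +10 → 10 < 60
  Perry: +75 → 75 ≥ 40
Round 2 — Perry overflows.
  Marsh: +45 → 45 ≥ 40
  Newell: +40 → 40 < 80
Round 3 — Marsh overflows.
  Claymore: +45 → 75 ≥ 70
  Jarrow: +90 → 100 ≥ 60
Round 4 — Claymore, Jarrow overflow.
  Ashby: +90 → 90 ≥ 60
Round 5 — Ashby overflows.
No further overflows.

40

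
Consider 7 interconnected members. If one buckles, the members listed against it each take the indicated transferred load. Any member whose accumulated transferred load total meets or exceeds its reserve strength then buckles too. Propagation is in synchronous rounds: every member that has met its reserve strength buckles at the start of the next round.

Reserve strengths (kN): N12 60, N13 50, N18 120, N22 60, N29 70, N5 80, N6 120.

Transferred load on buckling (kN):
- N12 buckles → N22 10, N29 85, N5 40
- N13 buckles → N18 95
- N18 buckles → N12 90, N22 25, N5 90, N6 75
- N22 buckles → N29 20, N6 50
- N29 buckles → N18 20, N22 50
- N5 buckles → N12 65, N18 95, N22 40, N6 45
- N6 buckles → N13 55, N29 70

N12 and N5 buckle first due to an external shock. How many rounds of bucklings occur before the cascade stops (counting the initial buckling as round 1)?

3

Round 1 — N12, N5 buckle (initial).
  N18: +95 → 95 < 120
  N22: +10+40 → 50 < 60
  N29: +85 → 85 ≥ 70
  N6: +45 → 45 < 120
Round 2 — N29 buckles.
  N18: +20 → 115 < 120
  N22: +50 → 100 ≥ 60
Round 3 — N22 buckles.
  N6: +50 → 95 < 120
No further bucklings.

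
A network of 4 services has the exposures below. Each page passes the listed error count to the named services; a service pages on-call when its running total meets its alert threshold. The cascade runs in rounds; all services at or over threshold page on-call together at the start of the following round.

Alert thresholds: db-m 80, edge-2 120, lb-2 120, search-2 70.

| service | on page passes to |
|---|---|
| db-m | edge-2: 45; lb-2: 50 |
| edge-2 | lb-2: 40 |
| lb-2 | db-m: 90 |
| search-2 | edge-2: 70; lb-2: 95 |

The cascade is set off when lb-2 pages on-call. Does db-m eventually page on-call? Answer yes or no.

yes

Round 1 — lb-2 pages on-call (initial).
  db-m: +90 → 90 ≥ 80
Round 2 — db-m pages on-call.
  edge-2: +45 → 45 < 120
No further pages.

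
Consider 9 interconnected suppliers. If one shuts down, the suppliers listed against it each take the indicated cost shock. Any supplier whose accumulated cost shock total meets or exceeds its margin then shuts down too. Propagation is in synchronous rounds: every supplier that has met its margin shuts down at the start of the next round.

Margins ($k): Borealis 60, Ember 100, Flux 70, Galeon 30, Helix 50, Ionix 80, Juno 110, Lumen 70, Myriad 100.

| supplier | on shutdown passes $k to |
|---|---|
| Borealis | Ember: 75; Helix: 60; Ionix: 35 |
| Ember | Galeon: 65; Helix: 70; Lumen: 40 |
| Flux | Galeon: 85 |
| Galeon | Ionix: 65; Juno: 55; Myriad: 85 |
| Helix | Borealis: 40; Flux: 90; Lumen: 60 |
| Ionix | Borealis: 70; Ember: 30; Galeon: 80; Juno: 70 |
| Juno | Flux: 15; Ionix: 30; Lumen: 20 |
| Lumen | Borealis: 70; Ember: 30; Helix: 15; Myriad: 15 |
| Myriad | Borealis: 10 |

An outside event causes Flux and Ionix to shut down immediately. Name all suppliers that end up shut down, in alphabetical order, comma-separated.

Borealis, Ember, Flux, Galeon, Helix, Ionix, Juno, Lumen, Myriad

Round 1 — Flux, Ionix shut down (initial).
  Borealis: +70 → 70 ≥ 60
  Ember: +30 → 30 < 100
  Galeon: +85+80 → 165 ≥ 30
  Juno: +70 → 70 < 110
Round 2 — Borealis, Galeon shut down.
  Ember: +75 → 105 ≥ 100
  Helix: +60 → 60 ≥ 50
  Juno: +55 → 125 ≥ 110
  Myriad: +85 → 85 < 100
Round 3 — Ember, Helix, Juno shut down.
  Lumen: +40+60+20 → 120 ≥ 70
Round 4 — Lumen shuts down.
  Myriad: +15 → 100 ≥ 100
Round 5 — Myriad shuts down.
No further shutdowns.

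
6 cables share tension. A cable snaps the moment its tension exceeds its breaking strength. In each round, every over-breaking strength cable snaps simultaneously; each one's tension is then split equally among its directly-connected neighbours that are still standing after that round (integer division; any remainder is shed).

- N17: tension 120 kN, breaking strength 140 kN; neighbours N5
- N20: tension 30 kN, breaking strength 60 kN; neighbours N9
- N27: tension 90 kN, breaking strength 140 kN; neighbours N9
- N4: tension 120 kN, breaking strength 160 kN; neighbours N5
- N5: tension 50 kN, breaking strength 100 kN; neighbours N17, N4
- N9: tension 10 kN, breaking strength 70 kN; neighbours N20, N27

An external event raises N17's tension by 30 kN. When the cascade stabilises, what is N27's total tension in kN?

Round 1 — N17 at 150 > 140. N17 snaps.
  N17 sheds 150 kN to N5: 150 each.
    N5: 50+150 = 200 > 100
Round 2 — N5 snaps.
  N5 sheds 200 kN to N4: 200 each.
    N4: 120+200 = 320 > 160
Round 3 — N4 snaps.
  N4 sheds 320 kN: no online neighbours, lost.
No further breaks.

90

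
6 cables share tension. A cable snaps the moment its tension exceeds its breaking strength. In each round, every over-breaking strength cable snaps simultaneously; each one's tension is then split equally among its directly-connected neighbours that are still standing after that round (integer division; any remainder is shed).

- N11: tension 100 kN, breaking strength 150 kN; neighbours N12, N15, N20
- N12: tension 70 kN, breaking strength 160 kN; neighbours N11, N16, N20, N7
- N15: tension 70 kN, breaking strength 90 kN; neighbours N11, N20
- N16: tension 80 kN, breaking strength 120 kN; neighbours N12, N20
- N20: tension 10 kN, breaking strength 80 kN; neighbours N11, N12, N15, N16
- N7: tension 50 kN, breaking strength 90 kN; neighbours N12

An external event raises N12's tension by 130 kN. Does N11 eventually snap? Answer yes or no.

yes

Round 1 — N12 at 200 > 160. N12 snaps.
  N12 sheds 200 kN to N11, N16, N20, N7: 50 each.
    N11: 100+50 = 150 ≤ 150
    N16: 80+50 = 130 > 120
    N20: 10+50 = 60 ≤ 80
    N7: 50+50 = 100 > 90
Round 2 — N16, N7 snap.
  N16 sheds 130 kN to N20: 130 each.
    N20: 60+130 = 190 > 80
  N7 sheds 100 kN: no online neighbours, lost.
Round 3 — N20 snaps.
  N20 sheds 190 kN to N11, N15: 95 each.
    N11: 150+95 = 245 > 150
    N15: 70+95 = 165 > 90
Round 4 — N11, N15 snap.
  N11 sheds 245 kN: no online neighbours, lost.
  N15 sheds 165 kN: no online neighbours, lost.
No further breaks.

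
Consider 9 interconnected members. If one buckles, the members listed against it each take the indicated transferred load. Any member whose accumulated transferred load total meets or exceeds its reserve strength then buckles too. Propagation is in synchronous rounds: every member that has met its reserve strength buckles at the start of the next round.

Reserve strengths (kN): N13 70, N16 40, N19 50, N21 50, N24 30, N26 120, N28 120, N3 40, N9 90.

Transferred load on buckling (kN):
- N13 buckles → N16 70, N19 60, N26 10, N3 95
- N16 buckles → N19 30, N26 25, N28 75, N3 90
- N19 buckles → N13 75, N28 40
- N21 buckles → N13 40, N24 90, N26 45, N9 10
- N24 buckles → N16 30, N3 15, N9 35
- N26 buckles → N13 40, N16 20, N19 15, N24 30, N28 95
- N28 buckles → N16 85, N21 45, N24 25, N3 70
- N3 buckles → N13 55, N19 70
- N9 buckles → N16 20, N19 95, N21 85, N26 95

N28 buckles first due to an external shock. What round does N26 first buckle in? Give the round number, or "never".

never

Round 1 — N28 buckles (initial).
  N16: +85 → 85 ≥ 40
  N21: +45 → 45 < 50
  N24: +25 → 25 < 30
  N3: +70 → 70 ≥ 40
Round 2 — N16, N3 buckle.
  N13: +55 → 55 < 70
  N19: +30+70 → 100 ≥ 50
  N26: +25 → 25 < 120
Round 3 — N19 buckles.
  N13: +75 → 130 ≥ 70
Round 4 — N13 buckles.
  N26: +10 → 35 < 120
No further bucklings.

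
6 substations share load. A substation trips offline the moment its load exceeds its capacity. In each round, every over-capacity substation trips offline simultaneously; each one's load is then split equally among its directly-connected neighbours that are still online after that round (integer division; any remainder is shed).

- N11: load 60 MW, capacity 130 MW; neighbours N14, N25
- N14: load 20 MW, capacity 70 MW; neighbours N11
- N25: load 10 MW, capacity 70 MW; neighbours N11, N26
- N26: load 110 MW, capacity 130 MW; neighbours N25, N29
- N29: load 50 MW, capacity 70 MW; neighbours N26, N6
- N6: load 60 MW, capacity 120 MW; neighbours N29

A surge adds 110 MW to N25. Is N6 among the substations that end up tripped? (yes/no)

yes

Round 1 — N25 at 120 > 70. N25 trips offline.
  N25 sheds 120 MW to N11, N26: 60 each.
    N11: 60+60 = 120 ≤ 130
    N26: 110+60 = 170 > 130
Round 2 — N26 trips offline.
  N26 sheds 170 MW to N29: 170 each.
    N29: 50+170 = 220 > 70
Round 3 — N29 trips offline.
  N29 sheds 220 MW to N6: 220 each.
    N6: 60+220 = 280 > 120
Round 4 — N6 trips offline.
  N6 sheds 280 MW: no online neighbours, lost.
No further trips.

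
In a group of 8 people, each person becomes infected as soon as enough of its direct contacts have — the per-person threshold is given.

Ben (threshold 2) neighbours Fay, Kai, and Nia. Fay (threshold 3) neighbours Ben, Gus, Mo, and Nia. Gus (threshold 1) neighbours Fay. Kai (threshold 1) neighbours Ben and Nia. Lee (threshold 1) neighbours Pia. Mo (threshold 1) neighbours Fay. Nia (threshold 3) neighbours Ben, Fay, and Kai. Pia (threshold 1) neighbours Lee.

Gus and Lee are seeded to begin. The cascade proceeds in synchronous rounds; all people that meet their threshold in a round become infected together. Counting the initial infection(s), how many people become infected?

Round 1 — Gus, Lee become infected (initial).
Round 2 — checking thresholds:
  Fay: 1 of 4 neighbours < 3, below threshold.
  Pia: 1 of 1 neighbours ≥ 1, becomes infected.
Round 3 — no new infections; cascade stops.

3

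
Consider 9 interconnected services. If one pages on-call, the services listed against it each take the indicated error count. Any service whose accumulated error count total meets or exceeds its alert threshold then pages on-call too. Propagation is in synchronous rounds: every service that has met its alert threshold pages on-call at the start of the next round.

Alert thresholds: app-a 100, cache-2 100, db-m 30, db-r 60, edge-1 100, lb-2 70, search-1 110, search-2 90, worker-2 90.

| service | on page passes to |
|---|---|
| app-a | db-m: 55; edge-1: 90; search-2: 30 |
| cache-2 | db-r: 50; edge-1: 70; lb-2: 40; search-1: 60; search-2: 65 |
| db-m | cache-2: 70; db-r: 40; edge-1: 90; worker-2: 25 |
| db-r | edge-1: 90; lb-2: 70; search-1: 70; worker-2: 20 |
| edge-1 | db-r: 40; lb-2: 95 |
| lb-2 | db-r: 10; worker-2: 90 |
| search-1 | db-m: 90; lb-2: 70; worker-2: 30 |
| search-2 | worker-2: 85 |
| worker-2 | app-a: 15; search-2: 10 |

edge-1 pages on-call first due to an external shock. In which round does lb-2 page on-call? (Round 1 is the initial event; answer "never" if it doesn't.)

2

Round 1 — edge-1 pages on-call (initial).
  db-r: +40 → 40 < 60
  lb-2: +95 → 95 ≥ 70
Round 2 — lb-2 pages on-call.
  db-r: +10 → 50 < 60
  worker-2: +90 → 90 ≥ 90
Round 3 — worker-2 pages on-call.
  app-a: +15 → 15 < 100
  search-2: +10 → 10 < 90
No further pages.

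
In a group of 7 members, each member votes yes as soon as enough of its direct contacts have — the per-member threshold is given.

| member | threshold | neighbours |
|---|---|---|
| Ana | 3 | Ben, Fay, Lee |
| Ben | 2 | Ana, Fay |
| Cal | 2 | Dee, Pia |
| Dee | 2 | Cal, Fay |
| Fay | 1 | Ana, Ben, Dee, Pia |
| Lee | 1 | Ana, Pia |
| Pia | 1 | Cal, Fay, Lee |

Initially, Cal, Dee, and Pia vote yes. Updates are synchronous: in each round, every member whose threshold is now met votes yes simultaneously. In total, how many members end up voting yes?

Round 1 — Cal, Dee, Pia vote yes (initial).
Round 2 — checking thresholds:
  Fay: 2 of 4 neighbours ≥ 1, votes yes.
  Lee: 1 of 2 neighbours ≥ 1, votes yes.
Round 3 — no new yes votes; cascade stops.

5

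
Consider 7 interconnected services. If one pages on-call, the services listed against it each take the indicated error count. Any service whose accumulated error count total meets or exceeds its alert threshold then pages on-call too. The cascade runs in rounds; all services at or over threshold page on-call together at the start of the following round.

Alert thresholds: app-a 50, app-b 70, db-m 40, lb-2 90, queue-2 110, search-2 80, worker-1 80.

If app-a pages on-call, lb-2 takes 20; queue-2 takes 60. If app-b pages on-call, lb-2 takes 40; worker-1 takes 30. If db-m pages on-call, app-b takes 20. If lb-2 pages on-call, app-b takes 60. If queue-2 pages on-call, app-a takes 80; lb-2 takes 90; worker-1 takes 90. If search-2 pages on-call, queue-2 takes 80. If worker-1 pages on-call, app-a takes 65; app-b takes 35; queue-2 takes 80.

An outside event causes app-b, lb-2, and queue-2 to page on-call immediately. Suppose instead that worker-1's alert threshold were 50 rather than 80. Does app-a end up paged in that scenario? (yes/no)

With worker-1's alert threshold at 50:
Round 1 — app-b, lb-2, queue-2 page on-call (initial).
  app-a: +80 → 80 ≥ 50
  worker-1: +30+90 → 120 ≥ 50
Round 2 — app-a, worker-1 page on-call.
No further pages.

yes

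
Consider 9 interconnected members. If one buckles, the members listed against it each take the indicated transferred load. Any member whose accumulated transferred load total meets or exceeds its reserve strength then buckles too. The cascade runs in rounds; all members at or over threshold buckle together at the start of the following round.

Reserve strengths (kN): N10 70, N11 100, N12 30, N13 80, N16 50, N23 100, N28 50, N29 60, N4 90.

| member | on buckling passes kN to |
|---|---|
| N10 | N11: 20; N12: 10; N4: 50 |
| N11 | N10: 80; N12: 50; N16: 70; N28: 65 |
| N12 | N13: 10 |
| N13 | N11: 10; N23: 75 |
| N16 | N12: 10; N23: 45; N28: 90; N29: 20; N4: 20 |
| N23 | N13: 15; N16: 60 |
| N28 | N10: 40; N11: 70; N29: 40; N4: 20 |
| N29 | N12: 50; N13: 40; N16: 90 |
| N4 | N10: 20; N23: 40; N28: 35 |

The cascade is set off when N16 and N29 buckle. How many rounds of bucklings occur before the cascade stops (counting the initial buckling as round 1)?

Round 1 — N16, N29 buckle (initial).
  N12: +10+50 → 60 ≥ 30
  N13: +40 → 40 < 80
  N23: +45 → 45 < 100
  N28: +90 → 90 ≥ 50
  N4: +20 → 20 < 90
Round 2 — N12, N28 buckle.
  N10: +40 → 40 < 70
  N11: +70 → 70 < 100
  N13: +10 → 50 < 80
  N4: +20 → 40 < 90
No further bucklings.

2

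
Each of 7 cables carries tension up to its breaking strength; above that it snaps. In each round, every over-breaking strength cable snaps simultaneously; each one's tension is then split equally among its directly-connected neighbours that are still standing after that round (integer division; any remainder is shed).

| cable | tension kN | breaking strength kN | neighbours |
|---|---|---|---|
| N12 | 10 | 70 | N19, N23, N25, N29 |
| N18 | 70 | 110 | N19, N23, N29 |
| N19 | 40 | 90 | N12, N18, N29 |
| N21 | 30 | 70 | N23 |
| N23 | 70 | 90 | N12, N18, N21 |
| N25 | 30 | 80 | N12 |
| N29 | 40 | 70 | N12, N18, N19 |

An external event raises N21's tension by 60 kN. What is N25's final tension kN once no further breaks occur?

Round 1 — N21 at 90 > 70. N21 snaps.
  N21 sheds 90 kN to N23: 90 each.
    N23: 70+90 = 160 > 90
Round 2 — N23 snaps.
  N23 sheds 160 kN to N12, N18: 80 each.
    N12: 10+80 = 90 > 70
    N18: 70+80 = 150 > 110
Round 3 — N12, N18 snap.
  N12 sheds 90 kN to N19, N25, N29: 30 each.
    N19: 40+30 = 70 ≤ 90
    N25: 30+30 = 60 ≤ 80
    N29: 40+30 = 70 ≤ 70
  N18 sheds 150 kN to N19, N29: 75 each.
    N19: 70+75 = 145 > 90
    N29: 70+75 = 145 > 70
Round 4 — N19, N29 snap.
  N19 sheds 145 kN: no online neighbours, lost.
  N29 sheds 145 kN: no online neighbours, lost.
No further breaks.

60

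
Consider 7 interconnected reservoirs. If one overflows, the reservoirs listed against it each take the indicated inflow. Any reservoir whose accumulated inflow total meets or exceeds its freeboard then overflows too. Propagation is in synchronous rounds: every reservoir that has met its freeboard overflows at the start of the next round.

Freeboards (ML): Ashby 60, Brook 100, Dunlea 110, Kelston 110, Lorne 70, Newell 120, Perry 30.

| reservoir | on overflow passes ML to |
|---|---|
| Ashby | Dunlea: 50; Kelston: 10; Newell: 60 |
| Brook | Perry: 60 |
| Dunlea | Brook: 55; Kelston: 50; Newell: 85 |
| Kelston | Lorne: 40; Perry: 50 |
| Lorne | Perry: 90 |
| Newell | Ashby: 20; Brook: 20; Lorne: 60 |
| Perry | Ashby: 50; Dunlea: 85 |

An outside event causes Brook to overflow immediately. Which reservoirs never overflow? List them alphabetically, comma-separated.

Round 1 — Brook overflows (initial).
  Perry: +60 → 60 ≥ 30
Round 2 — Perry overflows.
  Ashby: +50 → 50 < 60
  Dunlea: +85 → 85 < 110
No further overflows.

Ashby, Dunlea, Kelston, Lorne, Newell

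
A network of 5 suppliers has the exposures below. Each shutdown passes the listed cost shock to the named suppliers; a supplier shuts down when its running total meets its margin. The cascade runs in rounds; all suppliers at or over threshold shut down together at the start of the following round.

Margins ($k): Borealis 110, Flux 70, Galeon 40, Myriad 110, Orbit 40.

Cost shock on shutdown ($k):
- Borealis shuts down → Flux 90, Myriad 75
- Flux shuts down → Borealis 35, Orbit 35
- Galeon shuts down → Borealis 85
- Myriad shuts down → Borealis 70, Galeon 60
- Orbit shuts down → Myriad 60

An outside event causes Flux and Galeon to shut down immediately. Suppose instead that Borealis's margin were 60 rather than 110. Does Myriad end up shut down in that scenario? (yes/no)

no

With Borealis's margin at 60:
Round 1 — Flux, Galeon shut down (initial).
  Borealis: +35+85 → 120 ≥ 60
  Orbit: +35 → 35 < 40
Round 2 — Borealis shuts down.
  Myriad: +75 → 75 < 110
No further shutdowns.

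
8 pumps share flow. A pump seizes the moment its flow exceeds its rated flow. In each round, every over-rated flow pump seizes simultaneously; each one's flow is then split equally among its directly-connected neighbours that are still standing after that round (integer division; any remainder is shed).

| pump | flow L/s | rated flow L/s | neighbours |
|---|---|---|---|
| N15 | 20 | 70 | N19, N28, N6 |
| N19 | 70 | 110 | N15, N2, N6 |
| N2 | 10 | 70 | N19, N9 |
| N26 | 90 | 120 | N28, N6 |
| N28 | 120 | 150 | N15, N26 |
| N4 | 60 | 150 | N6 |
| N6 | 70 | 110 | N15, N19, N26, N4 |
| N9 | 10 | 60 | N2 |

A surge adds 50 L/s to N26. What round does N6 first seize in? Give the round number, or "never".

Round 1 — N26 at 140 > 120. N26 seizes.
  N26 sheds 140 L/s to N28, N6: 70 each.
    N28: 120+70 = 190 > 150
    N6: 70+70 = 140 > 110
Round 2 — N28, N6 seize.
  N28 sheds 190 L/s to N15: 190 each.
    N15: 20+190 = 210 > 70
  N6 sheds 140 L/s to N15, N19, N4: 46 each (2 lost).
    N15: 210+46 = 256 > 70
    N19: 70+46 = 116 > 110
    N4: 60+46 = 106 ≤ 150
Round 3 — N15, N19 seize.
  N15 sheds 256 L/s: no online neighbours, lost.
  N19 sheds 116 L/s to N2: 116 each.
    N2: 10+116 = 126 > 70
Round 4 — N2 seizes.
  N2 sheds 126 L/s to N9: 126 each.
    N9: 10+126 = 136 > 60
Round 5 — N9 seizes.
  N9 sheds 136 L/s: no online neighbours, lost.
No further seizures.

2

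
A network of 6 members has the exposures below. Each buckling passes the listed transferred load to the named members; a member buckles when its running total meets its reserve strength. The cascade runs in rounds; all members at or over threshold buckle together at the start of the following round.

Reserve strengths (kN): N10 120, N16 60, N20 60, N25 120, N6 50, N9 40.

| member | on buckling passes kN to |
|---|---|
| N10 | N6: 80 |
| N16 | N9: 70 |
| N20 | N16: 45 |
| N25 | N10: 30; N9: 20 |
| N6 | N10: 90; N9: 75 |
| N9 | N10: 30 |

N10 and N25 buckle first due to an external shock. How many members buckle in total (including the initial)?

4

Round 1 — N10, N25 buckle (initial).
  N6: +80 → 80 ≥ 50
  N9: +20 → 20 < 40
Round 2 — N6 buckles.
  N9: +75 → 95 ≥ 40
Round 3 — N9 buckles.
No further bucklings.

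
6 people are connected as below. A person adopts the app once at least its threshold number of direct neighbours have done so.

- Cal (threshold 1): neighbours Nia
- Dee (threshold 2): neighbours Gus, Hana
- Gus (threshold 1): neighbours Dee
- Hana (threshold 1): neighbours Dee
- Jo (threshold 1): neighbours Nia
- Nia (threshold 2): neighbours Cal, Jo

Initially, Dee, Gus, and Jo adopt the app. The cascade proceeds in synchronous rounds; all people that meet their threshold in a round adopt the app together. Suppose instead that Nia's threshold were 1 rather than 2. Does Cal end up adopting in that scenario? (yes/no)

With Nia's threshold at 1:
Round 1 — Dee, Gus, Jo adopt the app (initial).
Round 2 — checking thresholds:
  Hana: 1 of 1 neighbours ≥ 1, adopts the app.
  Nia: 1 of 2 neighbours ≥ 1, adopts the app.
Round 3 — checking thresholds:
  Cal: 1 of 1 neighbours ≥ 1, adopts the app.
Round 4 — no new adoptions; cascade stops.

yes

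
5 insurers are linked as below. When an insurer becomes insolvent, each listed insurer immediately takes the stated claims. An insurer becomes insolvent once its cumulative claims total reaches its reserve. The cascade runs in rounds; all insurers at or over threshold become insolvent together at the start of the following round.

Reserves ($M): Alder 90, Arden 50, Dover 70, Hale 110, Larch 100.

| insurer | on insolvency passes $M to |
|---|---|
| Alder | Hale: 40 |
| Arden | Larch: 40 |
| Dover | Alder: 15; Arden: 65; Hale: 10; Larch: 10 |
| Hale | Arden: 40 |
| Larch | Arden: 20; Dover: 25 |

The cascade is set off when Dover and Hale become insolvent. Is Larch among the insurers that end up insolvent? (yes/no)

no

Round 1 — Dover, Hale become insolvent (initial).
  Alder: +15 → 15 < 90
  Arden: +65+40 → 105 ≥ 50
  Larch: +10 → 10 < 100
Round 2 — Arden becomes insolvent.
  Larch: +40 → 50 < 100
No further insolvencies.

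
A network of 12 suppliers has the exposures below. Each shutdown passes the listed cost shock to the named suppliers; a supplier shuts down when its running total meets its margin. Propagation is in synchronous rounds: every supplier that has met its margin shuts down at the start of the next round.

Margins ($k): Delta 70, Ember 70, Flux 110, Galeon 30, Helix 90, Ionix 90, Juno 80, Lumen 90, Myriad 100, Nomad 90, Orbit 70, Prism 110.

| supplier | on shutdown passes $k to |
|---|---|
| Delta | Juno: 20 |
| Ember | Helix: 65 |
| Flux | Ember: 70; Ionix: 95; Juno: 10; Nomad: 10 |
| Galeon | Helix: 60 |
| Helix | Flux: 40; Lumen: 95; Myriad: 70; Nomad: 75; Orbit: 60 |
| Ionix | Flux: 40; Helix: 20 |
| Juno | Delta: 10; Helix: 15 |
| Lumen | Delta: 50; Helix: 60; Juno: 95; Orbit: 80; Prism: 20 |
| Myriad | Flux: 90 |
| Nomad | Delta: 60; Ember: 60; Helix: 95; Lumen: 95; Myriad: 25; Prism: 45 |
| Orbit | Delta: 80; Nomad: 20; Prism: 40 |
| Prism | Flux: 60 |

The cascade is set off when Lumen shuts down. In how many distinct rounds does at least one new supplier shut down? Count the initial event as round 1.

3

Round 1 — Lumen shuts down (initial).
  Delta: +50 → 50 < 70
  Helix: +60 → 60 < 90
  Juno: +95 → 95 ≥ 80
  Orbit: +80 → 80 ≥ 70
  Prism: +20 → 20 < 110
Round 2 — Juno, Orbit shut down.
  Delta: +10+80 → 140 ≥ 70
  Helix: +15 → 75 < 90
  Nomad: +20 → 20 < 90
  Prism: +40 → 60 < 110
Round 3 — Delta shuts down.
No further shutdowns.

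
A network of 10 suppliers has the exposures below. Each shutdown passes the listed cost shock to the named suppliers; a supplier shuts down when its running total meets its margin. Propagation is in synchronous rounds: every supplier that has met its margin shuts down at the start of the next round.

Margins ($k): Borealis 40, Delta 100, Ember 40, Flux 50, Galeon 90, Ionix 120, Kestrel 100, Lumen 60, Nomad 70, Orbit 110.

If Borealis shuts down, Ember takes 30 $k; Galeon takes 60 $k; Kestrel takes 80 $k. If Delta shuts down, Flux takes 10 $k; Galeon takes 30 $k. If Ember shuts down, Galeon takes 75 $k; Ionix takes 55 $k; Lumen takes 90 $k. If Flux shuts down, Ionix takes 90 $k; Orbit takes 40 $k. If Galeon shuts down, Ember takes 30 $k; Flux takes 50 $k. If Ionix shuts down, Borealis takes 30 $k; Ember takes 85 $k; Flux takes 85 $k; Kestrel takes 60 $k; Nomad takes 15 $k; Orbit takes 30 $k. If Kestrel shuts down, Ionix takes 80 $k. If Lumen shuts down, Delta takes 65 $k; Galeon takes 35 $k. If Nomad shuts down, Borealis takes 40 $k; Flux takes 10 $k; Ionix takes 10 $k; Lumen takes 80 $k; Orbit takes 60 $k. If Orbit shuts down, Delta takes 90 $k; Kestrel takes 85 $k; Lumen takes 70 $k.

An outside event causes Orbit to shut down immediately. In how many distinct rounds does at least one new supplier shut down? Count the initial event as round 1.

Round 1 — Orbit shuts down (initial).
  Delta: +90 → 90 < 100
  Kestrel: +85 → 85 < 100
  Lumen: +70 → 70 ≥ 60
Round 2 — Lumen shuts down.
  Delta: +65 → 155 ≥ 100
  Galeon: +35 → 35 < 90
Round 3 — Delta shuts down.
  Flux: +10 → 10 < 50
  Galeon: +30 → 65 < 90
No further shutdowns.

3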